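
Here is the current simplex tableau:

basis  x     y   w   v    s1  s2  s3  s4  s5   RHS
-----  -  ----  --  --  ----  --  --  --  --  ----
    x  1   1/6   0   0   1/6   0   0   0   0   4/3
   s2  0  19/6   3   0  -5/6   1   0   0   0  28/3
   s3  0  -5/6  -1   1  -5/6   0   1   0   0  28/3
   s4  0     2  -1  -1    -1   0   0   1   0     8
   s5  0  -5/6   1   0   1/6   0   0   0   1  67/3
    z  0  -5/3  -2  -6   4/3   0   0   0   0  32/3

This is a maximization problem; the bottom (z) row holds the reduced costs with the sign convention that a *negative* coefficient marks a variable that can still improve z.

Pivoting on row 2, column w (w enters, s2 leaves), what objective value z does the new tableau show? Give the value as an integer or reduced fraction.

Minimum ratio for w: (28/3)/3 = 28/9.
z changes by −(z-row coeff of w)·ratio = −(-2)·(28/9) = 56/9.
New z = 32/3 + (56/9) = 152/9.

152/9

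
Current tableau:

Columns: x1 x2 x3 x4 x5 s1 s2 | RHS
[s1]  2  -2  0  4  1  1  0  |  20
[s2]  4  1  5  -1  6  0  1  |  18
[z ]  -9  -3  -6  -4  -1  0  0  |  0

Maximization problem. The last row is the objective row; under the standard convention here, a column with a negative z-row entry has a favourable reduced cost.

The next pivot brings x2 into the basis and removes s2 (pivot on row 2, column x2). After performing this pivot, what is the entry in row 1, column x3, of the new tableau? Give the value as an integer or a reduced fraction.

10

Pivot element is row 2, column x2: 1.
Normalize row 2: new (row 2, x3) = 5/1 = 5.
row 1 ← row 1 − (-2)·(new row 2): 0 − (-2)·5 = 10.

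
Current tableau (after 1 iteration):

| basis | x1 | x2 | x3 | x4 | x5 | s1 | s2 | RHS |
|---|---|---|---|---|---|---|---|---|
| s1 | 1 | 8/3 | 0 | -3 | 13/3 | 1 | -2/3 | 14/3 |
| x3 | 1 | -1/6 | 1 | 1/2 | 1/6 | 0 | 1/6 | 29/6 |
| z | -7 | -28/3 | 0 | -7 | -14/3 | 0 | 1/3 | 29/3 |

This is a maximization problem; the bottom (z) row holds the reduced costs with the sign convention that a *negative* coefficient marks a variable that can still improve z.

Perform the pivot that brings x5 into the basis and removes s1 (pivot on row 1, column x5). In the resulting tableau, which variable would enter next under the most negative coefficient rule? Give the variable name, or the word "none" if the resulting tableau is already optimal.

Pivot element 13/3. New z-row = old z-row − (-14/3)·(row 1/(13/3)).
Updated z-row coefficients: x1: -77/13, x2: -84/13, x3: 0, x4: -133/13, x5: 0, s1: 14/13, s2: -5/13.
The most negative is -133/13 in column x4, so x4 would enter next.

x4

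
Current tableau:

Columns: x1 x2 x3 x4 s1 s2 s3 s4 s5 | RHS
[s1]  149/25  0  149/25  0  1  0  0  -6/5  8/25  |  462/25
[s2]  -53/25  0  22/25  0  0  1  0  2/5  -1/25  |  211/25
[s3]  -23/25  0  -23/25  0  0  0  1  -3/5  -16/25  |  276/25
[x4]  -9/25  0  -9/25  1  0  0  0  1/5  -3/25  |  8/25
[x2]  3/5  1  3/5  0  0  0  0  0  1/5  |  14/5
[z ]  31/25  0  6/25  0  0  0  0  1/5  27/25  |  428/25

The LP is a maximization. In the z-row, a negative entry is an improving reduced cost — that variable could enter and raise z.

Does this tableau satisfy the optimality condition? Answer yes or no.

No objective-row coefficient is strictly negative, so no entering variable exists; the tableau is optimal.

yes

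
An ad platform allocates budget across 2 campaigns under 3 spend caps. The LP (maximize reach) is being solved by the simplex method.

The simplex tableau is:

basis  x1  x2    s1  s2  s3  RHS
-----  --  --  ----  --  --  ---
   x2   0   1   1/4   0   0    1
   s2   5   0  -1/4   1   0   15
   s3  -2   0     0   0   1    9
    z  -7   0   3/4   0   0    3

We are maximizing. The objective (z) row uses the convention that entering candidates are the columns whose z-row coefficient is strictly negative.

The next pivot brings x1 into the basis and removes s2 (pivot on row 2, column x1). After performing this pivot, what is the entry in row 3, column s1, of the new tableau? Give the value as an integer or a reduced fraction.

Pivot element is row 2, column x1: 5.
Normalize row 2: new (row 2, s1) = (-1/4)/5 = -1/20.
row 3 ← row 3 − (-2)·(new row 2): 0 − (-2)·(-1/20) = -1/10.

-1/10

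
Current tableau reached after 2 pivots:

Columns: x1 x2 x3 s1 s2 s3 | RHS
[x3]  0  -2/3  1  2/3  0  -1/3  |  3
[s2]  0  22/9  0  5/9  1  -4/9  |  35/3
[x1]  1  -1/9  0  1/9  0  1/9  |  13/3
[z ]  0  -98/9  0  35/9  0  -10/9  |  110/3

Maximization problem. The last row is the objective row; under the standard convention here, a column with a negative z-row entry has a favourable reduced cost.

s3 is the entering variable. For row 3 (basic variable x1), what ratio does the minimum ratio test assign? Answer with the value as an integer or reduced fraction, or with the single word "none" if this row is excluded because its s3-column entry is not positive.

39

Ratio = RHS / (s3 entry) = (13/3) / (1/9) = 39.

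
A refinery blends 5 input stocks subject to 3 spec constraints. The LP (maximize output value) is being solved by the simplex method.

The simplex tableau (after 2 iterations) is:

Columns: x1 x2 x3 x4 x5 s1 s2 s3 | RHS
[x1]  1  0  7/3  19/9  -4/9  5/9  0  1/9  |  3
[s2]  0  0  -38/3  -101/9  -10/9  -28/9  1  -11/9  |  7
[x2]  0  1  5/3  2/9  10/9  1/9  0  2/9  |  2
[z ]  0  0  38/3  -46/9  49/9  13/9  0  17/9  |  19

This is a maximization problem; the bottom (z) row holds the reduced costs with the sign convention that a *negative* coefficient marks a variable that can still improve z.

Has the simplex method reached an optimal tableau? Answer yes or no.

Column x4 has objective-row coefficient -46/9, which is negative; an improving pivot exists, so not yet optimal.

no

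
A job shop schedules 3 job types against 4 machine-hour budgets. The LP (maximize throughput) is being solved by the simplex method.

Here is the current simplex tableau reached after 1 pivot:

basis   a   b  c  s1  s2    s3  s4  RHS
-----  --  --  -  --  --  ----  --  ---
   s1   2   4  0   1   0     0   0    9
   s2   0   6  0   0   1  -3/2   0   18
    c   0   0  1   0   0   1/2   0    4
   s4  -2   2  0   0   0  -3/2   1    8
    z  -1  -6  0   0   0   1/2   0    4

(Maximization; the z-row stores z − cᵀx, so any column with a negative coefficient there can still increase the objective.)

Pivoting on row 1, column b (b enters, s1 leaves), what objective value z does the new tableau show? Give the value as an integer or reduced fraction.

Minimum ratio for b: 9/4 = 9/4.
z changes by −(z-row coeff of b)·ratio = −(-6)·(9/4) = 27/2.
New z = 4 + (27/2) = 35/2.

35/2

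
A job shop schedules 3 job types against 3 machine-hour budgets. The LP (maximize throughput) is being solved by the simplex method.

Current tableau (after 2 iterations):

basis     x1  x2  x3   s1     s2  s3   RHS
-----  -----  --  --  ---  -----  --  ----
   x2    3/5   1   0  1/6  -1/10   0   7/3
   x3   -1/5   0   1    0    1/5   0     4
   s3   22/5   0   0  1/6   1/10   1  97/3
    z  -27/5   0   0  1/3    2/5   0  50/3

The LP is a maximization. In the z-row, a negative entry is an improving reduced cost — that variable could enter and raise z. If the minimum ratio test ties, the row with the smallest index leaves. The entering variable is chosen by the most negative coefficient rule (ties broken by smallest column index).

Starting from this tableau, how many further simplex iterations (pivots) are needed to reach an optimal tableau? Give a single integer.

pivot: x1 in, x2 out → z = 113/3
pivot: s2 in, s3 out → z = 234/5
No improving column remains; optimal.

2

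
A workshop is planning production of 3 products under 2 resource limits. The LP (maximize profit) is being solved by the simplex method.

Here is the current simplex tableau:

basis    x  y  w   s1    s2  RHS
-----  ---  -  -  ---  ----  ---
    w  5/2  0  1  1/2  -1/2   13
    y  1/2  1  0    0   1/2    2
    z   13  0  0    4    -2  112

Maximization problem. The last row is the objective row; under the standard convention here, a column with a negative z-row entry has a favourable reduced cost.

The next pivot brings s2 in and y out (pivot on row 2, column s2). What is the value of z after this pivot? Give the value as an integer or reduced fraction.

120

Minimum ratio for s2: 2/(1/2) = 4.
z changes by −(z-row coeff of s2)·ratio = −(-2)·4 = 8.
New z = 112 + 8 = 120.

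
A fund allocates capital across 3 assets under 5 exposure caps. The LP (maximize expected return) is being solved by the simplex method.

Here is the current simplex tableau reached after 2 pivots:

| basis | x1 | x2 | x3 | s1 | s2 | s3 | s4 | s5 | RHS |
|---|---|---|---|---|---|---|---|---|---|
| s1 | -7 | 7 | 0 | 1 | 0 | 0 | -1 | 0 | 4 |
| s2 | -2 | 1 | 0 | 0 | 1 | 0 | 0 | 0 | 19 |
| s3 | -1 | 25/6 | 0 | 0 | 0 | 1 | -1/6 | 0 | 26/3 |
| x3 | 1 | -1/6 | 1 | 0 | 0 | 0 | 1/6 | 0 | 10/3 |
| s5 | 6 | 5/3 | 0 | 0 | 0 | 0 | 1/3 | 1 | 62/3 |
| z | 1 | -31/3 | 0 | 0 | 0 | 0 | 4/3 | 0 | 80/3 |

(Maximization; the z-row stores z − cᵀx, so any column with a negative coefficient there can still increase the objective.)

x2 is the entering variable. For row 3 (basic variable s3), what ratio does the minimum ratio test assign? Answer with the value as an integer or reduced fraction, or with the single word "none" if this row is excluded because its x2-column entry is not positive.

52/25

Ratio = RHS / (x2 entry) = (26/3) / (25/6) = 52/25.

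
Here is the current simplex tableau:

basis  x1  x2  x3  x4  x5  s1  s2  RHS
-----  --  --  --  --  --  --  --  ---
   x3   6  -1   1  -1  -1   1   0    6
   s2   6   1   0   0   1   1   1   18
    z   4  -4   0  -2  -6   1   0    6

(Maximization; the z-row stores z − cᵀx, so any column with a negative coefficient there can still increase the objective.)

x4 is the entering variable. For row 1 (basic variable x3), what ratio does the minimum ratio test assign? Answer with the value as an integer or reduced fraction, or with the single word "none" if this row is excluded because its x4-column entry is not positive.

none

The x4 entry in row 1 is -1 ≤ 0, so this row gives no ratio.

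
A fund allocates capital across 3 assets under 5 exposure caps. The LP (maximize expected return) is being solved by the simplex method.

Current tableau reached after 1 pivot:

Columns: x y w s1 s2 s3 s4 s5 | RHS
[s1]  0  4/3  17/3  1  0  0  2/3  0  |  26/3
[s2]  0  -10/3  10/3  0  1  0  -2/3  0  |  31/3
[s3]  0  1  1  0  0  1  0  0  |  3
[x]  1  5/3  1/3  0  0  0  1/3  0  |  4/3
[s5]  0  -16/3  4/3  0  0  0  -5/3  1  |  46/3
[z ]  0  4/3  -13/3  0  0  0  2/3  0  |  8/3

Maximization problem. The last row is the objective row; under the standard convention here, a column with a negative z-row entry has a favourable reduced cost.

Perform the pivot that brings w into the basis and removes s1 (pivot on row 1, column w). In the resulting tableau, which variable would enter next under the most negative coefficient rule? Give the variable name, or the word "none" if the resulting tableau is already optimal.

Pivot element 17/3. New z-row = old z-row − (-13/3)·(row 1/(17/3)).
Updated z-row coefficients: x: 0, y: 40/17, w: 0, s1: 13/17, s2: 0, s3: 0, s4: 20/17, s5: 0.
No coefficient is strictly negative; the tableau after this pivot is optimal.

none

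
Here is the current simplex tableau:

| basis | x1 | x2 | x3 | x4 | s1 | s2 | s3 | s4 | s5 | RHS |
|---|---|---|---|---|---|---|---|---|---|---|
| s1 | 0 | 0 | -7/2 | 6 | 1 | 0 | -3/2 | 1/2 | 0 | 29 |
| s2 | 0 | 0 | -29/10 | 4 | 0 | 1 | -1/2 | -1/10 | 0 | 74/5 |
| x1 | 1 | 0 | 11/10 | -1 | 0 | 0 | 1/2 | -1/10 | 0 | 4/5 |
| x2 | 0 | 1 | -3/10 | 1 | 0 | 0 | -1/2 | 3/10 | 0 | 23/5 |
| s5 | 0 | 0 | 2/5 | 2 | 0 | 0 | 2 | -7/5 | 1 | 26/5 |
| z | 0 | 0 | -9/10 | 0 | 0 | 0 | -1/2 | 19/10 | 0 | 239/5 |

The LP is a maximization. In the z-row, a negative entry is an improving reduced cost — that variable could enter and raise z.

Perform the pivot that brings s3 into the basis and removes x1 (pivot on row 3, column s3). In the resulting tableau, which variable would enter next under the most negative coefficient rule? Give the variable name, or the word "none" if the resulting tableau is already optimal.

Pivot element 1/2. New z-row = old z-row − (-1/2)·(row 3/(1/2)).
Updated z-row coefficients: x1: 1, x2: 0, x3: 1/5, x4: -1, s1: 0, s2: 0, s3: 0, s4: 9/5, s5: 0.
The most negative is -1 in column x4, so x4 would enter next.

x4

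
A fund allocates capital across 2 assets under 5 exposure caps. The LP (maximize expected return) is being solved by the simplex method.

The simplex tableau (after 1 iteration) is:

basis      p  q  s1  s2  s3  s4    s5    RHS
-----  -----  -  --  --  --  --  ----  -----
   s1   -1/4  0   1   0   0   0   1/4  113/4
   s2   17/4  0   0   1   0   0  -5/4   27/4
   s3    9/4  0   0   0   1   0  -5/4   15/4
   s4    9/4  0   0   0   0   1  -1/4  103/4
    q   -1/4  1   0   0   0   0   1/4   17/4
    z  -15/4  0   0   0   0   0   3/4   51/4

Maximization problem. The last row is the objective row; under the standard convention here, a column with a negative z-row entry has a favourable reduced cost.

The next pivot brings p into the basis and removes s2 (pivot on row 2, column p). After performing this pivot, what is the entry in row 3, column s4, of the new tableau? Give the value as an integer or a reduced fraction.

0

Pivot element is row 2, column p: 17/4.
Normalize row 2: new (row 2, s4) = 0/(17/4) = 0.
row 3 ← row 3 − (9/4)·(new row 2): 0 − (9/4)·0 = 0.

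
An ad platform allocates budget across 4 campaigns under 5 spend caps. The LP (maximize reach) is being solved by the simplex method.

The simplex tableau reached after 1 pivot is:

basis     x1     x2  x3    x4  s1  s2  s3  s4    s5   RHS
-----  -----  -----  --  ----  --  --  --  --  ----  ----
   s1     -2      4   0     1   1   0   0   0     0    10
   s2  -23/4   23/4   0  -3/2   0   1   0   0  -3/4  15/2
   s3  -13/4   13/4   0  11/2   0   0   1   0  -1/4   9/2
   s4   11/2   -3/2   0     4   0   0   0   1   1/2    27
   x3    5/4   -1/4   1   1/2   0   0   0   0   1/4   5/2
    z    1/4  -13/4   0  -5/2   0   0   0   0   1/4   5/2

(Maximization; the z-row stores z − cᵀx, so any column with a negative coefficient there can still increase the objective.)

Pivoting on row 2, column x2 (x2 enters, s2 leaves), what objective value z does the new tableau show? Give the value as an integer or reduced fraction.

155/23

Minimum ratio for x2: (15/2)/(23/4) = 30/23.
z changes by −(z-row coeff of x2)·ratio = −(-13/4)·(30/23) = 195/46.
New z = 5/2 + (195/46) = 155/23.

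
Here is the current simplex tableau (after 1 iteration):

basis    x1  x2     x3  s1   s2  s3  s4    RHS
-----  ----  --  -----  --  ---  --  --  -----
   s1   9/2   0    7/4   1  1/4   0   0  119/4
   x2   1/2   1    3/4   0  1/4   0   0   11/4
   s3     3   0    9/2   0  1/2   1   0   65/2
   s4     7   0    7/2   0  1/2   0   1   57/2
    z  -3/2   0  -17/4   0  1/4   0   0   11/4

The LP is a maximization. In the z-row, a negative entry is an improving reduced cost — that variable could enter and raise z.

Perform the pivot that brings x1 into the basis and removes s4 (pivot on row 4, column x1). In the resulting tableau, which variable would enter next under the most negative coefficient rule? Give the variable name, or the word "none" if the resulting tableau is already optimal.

x3

Pivot element 7. New z-row = old z-row − (-3/2)·(row 4/7).
Updated z-row coefficients: x1: 0, x2: 0, x3: -7/2, s1: 0, s2: 5/14, s3: 0, s4: 3/14.
The most negative is -7/2 in column x3, so x3 would enter next.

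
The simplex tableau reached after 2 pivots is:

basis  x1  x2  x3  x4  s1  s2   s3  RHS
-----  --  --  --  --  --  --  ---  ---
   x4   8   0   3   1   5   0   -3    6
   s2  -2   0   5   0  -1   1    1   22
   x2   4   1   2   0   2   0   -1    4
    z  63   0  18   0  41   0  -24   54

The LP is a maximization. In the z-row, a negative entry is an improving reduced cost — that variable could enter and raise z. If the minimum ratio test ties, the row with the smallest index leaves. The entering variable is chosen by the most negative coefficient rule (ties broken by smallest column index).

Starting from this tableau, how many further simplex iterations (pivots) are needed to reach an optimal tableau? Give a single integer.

pivot: s3 in, s2 out → z = 582
No improving column remains; optimal.

1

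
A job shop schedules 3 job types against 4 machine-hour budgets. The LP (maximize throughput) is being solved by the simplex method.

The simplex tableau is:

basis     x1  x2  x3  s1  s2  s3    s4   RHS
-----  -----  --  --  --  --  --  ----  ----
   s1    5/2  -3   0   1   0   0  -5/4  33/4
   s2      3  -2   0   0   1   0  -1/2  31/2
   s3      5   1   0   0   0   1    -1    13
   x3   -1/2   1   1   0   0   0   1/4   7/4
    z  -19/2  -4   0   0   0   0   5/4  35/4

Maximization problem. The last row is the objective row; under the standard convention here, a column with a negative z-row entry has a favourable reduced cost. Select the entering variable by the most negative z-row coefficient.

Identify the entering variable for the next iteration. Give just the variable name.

Objective-row coefficients: x1: -19/2, x2: -4, x3: 0, s1: 0, s2: 0, s3: 0, s4: 5/4.
The most negative is -19/2 in column x1, so x1 enters.

x1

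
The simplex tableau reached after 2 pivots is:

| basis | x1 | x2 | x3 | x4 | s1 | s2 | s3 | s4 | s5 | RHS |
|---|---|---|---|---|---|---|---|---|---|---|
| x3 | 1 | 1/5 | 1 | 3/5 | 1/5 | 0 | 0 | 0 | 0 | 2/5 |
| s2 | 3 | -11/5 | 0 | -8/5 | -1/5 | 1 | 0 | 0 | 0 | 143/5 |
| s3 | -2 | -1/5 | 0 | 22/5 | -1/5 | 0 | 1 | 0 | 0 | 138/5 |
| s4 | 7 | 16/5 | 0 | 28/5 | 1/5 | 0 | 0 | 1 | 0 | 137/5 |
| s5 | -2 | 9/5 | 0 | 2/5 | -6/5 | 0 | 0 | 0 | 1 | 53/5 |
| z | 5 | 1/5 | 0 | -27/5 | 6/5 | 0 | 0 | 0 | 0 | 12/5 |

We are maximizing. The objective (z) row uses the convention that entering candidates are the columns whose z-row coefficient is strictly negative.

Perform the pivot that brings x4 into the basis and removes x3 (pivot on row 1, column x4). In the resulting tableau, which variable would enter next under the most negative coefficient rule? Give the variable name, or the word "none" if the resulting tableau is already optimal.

Pivot element 3/5. New z-row = old z-row − (-27/5)·(row 1/(3/5)).
Updated z-row coefficients: x1: 14, x2: 2, x3: 9, x4: 0, s1: 3, s2: 0, s3: 0, s4: 0, s5: 0.
No coefficient is strictly negative; the tableau after this pivot is optimal.

none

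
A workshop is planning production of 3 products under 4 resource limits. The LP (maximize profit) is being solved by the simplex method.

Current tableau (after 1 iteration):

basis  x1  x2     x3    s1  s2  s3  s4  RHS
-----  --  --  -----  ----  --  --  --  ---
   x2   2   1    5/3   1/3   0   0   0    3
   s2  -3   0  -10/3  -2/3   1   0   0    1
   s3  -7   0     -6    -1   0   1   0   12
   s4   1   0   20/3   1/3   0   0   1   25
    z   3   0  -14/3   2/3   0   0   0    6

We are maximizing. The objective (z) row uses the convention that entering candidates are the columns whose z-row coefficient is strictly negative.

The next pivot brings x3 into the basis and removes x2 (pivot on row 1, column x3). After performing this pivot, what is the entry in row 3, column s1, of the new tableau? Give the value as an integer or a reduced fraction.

Pivot element is row 1, column x3: 5/3.
Normalize row 1: new (row 1, s1) = (1/3)/(5/3) = 1/5.
row 3 ← row 3 − (-6)·(new row 1): -1 − (-6)·(1/5) = 1/5.

1/5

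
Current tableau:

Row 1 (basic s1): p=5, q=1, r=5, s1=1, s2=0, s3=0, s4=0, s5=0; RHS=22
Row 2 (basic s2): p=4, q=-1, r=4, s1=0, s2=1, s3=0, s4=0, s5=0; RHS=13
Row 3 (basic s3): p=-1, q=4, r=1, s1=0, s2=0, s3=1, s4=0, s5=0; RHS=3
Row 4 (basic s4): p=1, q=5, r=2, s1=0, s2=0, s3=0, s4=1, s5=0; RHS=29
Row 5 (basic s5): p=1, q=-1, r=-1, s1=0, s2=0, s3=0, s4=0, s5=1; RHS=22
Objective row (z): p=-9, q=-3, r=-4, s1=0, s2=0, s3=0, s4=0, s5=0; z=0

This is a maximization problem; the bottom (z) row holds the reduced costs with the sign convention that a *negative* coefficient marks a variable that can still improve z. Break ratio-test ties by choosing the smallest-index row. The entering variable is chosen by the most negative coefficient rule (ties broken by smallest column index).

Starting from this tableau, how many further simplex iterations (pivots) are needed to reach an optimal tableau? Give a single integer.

2

pivot: p in, s2 out → z = 117/4
pivot: q in, s3 out → z = 38
No improving column remains; optimal.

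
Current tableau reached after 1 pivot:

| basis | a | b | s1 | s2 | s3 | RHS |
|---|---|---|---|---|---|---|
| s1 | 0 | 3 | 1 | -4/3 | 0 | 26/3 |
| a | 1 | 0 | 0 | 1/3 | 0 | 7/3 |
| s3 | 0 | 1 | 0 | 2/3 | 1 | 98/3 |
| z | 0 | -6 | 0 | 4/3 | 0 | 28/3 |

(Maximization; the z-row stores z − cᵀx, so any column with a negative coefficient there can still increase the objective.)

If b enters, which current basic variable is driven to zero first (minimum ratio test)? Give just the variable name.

s1

Ratios: row 1 (s1): (26/3)/3 = 26/9; row 2 (a): entry 0 ≤ 0, skip; row 3 (s3): (98/3)/1 = 98/3.
Minimum ratio 26/9 is in the s1 row, so s1 leaves.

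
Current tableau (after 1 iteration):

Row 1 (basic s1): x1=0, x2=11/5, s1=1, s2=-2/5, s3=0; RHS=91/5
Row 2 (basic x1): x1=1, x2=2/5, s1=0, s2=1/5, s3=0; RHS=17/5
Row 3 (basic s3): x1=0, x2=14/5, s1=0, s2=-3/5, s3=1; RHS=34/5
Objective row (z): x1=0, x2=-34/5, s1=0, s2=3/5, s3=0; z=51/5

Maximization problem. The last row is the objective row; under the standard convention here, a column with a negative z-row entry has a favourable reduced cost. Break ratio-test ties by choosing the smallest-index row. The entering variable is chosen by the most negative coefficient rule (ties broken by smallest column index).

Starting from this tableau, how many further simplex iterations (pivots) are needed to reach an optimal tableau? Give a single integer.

2

pivot: x2 in, s3 out → z = 187/7
pivot: s2 in, x1 out → z = 34
No improving column remains; optimal.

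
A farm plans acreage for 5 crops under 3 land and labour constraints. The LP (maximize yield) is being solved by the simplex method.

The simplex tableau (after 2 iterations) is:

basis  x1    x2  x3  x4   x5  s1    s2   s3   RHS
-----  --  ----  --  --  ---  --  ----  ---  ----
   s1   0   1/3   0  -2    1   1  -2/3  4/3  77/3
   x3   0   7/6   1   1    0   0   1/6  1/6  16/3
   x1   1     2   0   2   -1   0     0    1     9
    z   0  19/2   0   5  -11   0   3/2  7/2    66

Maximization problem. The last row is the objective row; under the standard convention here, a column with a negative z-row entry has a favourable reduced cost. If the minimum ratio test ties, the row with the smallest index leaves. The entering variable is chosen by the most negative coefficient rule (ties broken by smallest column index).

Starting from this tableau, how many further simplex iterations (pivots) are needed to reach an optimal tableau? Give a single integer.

3

pivot: x5 in, s1 out → z = 1045/3
pivot: x4 in, x3 out → z = 439
pivot: s2 in, x4 out → z = 535
No improving column remains; optimal.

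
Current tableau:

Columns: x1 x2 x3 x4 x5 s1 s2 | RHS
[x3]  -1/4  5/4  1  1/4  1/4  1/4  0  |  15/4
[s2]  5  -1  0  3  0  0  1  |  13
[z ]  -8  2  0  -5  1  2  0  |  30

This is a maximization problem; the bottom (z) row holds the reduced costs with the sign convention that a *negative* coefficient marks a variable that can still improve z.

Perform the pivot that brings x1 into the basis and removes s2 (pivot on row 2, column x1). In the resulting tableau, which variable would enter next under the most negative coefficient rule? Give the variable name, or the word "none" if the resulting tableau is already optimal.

Pivot element 5. New z-row = old z-row − (-8)·(row 2/5).
Updated z-row coefficients: x1: 0, x2: 2/5, x3: 0, x4: -1/5, x5: 1, s1: 2, s2: 8/5.
The most negative is -1/5 in column x4, so x4 would enter next.

x4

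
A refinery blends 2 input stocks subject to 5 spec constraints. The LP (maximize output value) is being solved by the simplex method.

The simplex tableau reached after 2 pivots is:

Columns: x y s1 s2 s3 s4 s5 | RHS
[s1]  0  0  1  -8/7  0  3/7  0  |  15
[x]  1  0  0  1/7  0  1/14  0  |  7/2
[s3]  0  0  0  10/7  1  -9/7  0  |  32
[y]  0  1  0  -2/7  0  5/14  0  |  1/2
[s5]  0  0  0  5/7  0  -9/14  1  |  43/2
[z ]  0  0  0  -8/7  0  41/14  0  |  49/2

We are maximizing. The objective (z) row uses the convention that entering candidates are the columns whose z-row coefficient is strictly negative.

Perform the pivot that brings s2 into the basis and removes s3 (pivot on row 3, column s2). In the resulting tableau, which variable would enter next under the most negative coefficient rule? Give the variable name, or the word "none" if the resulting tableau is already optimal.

none

Pivot element 10/7. New z-row = old z-row − (-8/7)·(row 3/(10/7)).
Updated z-row coefficients: x: 0, y: 0, s1: 0, s2: 0, s3: 4/5, s4: 19/10, s5: 0.
No coefficient is strictly negative; the tableau after this pivot is optimal.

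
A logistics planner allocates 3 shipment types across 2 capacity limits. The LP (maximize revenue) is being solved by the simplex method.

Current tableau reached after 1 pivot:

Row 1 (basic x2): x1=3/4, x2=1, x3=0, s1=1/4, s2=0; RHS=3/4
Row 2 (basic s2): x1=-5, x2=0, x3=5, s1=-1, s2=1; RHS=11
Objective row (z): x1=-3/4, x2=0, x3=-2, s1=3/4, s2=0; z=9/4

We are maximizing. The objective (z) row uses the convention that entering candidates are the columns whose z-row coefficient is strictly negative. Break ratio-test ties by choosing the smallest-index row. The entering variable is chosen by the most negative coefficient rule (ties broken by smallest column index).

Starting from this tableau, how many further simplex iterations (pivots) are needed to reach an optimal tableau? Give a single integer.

pivot: x3 in, s2 out → z = 133/20
pivot: x1 in, x2 out → z = 47/5
No improving column remains; optimal.

2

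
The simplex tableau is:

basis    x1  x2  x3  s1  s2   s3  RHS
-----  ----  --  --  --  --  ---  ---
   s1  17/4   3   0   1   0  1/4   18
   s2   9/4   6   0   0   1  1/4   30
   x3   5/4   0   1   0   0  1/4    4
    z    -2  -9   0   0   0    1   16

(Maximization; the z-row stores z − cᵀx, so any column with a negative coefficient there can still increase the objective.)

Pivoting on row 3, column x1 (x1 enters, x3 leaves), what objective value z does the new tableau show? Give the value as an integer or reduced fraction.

112/5

Minimum ratio for x1: 4/(5/4) = 16/5.
z changes by −(z-row coeff of x1)·ratio = −(-2)·(16/5) = 32/5.
New z = 16 + (32/5) = 112/5.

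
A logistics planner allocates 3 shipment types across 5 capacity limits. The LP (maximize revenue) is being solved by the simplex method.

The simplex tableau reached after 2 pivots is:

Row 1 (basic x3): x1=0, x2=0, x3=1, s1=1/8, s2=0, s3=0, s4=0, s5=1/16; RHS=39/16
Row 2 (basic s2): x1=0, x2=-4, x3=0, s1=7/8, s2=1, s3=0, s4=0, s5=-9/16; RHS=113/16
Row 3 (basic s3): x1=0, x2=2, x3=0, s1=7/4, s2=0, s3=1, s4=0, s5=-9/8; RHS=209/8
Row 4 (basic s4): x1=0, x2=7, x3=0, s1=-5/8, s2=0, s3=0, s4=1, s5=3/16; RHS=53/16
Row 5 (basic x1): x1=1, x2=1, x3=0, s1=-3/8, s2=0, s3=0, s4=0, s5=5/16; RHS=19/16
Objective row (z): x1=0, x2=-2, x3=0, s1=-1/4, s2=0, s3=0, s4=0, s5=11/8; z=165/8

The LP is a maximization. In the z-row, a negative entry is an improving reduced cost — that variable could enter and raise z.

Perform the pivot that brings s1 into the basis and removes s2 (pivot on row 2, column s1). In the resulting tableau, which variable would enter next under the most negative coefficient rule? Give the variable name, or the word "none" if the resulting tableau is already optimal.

x2

Pivot element 7/8. New z-row = old z-row − (-1/4)·(row 2/(7/8)).
Updated z-row coefficients: x1: 0, x2: -22/7, x3: 0, s1: 0, s2: 2/7, s3: 0, s4: 0, s5: 17/14.
The most negative is -22/7 in column x2, so x2 would enter next.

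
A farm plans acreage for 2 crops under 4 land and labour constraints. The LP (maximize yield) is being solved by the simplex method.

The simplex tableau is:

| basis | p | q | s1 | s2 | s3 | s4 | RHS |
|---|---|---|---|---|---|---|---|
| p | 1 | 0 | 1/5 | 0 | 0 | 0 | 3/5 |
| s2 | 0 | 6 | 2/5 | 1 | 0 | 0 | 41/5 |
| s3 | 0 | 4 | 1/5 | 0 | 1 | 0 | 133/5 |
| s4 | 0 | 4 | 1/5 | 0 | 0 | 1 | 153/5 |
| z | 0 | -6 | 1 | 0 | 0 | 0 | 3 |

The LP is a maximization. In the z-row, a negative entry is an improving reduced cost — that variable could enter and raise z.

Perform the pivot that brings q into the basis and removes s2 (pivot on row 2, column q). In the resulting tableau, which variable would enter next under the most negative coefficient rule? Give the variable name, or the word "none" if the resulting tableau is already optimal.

none

Pivot element 6. New z-row = old z-row − (-6)·(row 2/6).
Updated z-row coefficients: p: 0, q: 0, s1: 7/5, s2: 1, s3: 0, s4: 0.
No coefficient is strictly negative; the tableau after this pivot is optimal.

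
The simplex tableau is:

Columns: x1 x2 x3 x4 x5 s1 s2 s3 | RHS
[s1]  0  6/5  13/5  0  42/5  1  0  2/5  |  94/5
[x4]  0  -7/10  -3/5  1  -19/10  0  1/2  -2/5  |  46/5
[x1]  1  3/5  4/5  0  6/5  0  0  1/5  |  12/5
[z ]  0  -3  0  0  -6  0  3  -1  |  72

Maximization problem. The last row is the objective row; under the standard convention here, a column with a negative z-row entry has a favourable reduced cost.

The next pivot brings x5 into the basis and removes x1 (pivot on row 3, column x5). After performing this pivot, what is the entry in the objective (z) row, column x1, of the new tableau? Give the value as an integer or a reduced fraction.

Pivot element is row 3, column x5: 6/5.
Normalize row 3: new (row 3, x1) = 1/(6/5) = 5/6.
z-row ← z-row − (-6)·(new row 3): 0 − (-6)·(5/6) = 5.

5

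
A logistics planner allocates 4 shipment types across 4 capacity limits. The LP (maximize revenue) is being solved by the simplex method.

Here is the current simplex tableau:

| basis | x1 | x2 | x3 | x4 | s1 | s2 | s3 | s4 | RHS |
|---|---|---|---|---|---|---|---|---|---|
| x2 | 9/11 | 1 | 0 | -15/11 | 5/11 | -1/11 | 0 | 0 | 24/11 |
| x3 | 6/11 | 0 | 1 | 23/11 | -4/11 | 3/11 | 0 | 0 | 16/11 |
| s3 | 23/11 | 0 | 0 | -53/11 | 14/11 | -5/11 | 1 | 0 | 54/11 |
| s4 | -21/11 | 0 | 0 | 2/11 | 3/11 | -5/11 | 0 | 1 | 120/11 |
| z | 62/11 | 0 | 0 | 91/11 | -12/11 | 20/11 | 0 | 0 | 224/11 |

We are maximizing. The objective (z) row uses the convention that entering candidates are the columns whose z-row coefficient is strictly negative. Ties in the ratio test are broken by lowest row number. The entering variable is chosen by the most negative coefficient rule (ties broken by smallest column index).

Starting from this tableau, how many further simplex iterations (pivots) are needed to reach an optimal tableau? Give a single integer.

1

pivot: s1 in, s3 out → z = 172/7
No improving column remains; optimal.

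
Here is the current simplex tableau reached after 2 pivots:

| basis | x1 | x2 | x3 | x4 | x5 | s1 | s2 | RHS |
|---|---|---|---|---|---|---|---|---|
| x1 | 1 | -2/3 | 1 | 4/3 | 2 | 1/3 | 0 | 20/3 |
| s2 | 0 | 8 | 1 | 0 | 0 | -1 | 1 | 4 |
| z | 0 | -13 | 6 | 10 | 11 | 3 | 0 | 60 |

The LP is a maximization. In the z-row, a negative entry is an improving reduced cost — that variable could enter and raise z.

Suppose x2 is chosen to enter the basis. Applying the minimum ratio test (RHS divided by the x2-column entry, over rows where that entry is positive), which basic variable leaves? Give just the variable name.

s2

Ratios: row 1 (x1): entry -2/3 ≤ 0, skip; row 2 (s2): 4/8 = 1/2.
Minimum ratio 1/2 is in the s2 row, so s2 leaves.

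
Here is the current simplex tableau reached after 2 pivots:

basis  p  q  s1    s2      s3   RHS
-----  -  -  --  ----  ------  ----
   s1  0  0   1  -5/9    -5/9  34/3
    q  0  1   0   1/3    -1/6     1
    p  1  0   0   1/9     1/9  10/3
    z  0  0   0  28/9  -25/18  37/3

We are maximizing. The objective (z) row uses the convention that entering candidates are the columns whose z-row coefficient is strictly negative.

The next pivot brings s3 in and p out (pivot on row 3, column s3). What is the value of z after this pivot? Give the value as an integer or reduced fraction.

54

Minimum ratio for s3: (10/3)/(1/9) = 30.
z changes by −(z-row coeff of s3)·ratio = −(-25/18)·30 = 125/3.
New z = 37/3 + (125/3) = 54.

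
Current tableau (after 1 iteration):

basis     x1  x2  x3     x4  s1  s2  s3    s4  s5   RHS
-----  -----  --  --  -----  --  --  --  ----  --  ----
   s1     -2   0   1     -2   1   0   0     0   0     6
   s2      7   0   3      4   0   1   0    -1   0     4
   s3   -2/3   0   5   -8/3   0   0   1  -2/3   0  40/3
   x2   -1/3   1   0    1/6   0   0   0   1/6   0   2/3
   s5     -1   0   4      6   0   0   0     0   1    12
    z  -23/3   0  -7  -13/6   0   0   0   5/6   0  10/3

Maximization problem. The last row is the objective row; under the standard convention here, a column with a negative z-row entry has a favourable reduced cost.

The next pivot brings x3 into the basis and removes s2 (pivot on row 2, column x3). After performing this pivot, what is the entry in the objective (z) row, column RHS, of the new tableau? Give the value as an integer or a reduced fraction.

Pivot element is row 2, column x3: 3.
Normalize row 2: new (row 2, RHS) = 4/3 = 4/3.
z-row ← z-row − (-7)·(new row 2): 10/3 − (-7)·(4/3) = 38/3.

38/3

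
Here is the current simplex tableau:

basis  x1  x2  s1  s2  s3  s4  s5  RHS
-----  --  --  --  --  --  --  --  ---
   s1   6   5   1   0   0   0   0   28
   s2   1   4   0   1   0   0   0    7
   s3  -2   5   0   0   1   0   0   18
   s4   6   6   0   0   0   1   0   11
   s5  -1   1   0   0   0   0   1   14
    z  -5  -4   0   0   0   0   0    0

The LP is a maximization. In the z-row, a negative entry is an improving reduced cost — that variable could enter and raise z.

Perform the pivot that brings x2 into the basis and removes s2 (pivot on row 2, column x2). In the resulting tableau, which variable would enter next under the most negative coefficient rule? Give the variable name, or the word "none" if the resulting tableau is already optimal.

x1

Pivot element 4. New z-row = old z-row − (-4)·(row 2/4).
Updated z-row coefficients: x1: -4, x2: 0, s1: 0, s2: 1, s3: 0, s4: 0, s5: 0.
The most negative is -4 in column x1, so x1 would enter next.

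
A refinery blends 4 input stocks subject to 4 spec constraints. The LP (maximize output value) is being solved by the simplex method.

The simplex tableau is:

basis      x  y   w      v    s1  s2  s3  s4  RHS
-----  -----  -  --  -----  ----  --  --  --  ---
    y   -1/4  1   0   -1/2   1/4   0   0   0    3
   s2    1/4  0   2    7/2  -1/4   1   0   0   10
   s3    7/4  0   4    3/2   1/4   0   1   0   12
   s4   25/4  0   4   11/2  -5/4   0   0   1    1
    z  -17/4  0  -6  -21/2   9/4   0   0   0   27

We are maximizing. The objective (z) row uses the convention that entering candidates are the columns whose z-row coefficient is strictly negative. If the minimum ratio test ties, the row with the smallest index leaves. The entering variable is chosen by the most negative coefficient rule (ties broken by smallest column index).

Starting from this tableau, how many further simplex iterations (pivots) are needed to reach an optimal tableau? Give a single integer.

pivot: v in, s4 out → z = 318/11
pivot: s1 in, s2 out → z = 125/4
No improving column remains; optimal.

2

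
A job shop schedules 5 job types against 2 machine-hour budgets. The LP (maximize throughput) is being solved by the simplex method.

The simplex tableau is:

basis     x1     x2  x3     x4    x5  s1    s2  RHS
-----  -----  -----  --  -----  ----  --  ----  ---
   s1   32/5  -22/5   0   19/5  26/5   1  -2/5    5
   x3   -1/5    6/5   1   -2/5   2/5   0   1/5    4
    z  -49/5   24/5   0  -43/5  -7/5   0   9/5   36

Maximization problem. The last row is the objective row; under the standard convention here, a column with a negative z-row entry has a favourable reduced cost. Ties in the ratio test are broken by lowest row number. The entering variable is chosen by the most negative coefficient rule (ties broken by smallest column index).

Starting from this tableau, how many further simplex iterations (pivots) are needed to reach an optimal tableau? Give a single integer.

3

pivot: x1 in, s1 out → z = 1397/32
pivot: x4 in, x1 out → z = 899/19
pivot: x2 in, x3 out → z = 79
No improving column remains; optimal.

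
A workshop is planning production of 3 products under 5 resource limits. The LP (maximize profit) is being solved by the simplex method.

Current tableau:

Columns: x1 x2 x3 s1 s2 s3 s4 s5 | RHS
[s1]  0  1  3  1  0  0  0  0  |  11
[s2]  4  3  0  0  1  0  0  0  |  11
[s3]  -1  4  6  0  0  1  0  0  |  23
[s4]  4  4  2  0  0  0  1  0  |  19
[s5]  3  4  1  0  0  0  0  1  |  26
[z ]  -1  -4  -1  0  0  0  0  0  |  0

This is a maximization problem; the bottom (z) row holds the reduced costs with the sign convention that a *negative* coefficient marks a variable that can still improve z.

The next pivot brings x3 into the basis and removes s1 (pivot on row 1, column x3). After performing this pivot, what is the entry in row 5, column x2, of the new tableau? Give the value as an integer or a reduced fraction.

11/3

Pivot element is row 1, column x3: 3.
Normalize row 1: new (row 1, x2) = 1/3 = 1/3.
row 5 ← row 5 − 1·(new row 1): 4 − 1·(1/3) = 11/3.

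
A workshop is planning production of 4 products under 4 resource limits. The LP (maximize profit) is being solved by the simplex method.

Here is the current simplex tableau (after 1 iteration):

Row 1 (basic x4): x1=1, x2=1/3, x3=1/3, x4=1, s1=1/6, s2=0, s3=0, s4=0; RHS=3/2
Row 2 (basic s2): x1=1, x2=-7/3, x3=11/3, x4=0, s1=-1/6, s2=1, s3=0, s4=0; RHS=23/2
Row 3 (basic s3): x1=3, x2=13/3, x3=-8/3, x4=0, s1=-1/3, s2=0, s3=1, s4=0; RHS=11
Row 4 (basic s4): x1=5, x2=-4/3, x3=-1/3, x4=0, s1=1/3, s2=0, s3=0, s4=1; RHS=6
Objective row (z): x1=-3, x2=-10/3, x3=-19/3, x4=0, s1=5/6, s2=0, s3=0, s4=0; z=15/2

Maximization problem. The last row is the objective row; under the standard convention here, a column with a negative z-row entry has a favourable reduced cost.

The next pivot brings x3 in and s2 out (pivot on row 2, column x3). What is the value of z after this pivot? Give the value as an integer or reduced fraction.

301/11

Minimum ratio for x3: (23/2)/(11/3) = 69/22.
z changes by −(z-row coeff of x3)·ratio = −(-19/3)·(69/22) = 437/22.
New z = 15/2 + (437/22) = 301/11.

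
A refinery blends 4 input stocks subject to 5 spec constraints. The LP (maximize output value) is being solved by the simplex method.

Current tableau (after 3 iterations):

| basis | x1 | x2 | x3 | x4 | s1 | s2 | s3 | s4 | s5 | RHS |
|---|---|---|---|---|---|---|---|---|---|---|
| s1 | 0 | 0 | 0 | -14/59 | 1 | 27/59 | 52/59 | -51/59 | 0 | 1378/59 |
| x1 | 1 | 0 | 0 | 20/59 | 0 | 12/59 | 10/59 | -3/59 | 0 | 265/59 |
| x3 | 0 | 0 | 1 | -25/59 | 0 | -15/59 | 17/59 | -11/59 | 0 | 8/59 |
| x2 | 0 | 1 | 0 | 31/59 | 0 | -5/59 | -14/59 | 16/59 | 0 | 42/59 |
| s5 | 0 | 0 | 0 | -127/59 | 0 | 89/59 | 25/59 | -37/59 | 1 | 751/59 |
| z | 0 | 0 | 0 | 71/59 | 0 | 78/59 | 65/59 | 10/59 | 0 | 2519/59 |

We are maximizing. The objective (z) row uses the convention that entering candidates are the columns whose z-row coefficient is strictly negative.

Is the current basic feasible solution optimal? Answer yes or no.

No objective-row coefficient is strictly negative, so no entering variable exists; the tableau is optimal.

yes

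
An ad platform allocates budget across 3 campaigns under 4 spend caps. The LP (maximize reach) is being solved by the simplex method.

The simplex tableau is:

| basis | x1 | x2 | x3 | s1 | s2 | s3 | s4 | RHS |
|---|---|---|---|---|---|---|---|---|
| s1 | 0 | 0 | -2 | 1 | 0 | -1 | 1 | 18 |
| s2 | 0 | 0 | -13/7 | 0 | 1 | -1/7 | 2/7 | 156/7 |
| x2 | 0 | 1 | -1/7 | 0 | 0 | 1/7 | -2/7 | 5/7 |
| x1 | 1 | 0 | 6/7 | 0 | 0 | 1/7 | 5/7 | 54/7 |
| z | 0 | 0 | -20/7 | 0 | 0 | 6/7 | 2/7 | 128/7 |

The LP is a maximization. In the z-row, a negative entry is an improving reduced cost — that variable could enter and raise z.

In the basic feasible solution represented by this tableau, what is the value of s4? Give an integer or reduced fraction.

0

s4 is nonbasic (not in the basis column), so its value in the current BFS is 0.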